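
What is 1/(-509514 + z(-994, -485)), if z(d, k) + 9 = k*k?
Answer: -1/274298 ≈ -3.6457e-6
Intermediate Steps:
z(d, k) = -9 + k**2 (z(d, k) = -9 + k*k = -9 + k**2)
1/(-509514 + z(-994, -485)) = 1/(-509514 + (-9 + (-485)**2)) = 1/(-509514 + (-9 + 235225)) = 1/(-509514 + 235216) = 1/(-274298) = -1/274298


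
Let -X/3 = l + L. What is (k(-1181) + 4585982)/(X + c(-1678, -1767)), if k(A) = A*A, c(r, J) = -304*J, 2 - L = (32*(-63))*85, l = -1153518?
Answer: 1993581/1161212 ≈ 1.7168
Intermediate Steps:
L = 171362 (L = 2 - 32*(-63)*85 = 2 - (-2016)*85 = 2 - 1*(-171360) = 2 + 171360 = 171362)
k(A) = A²
X = 2946468 (X = -3*(-1153518 + 171362) = -3*(-982156) = 2946468)
(k(-1181) + 4585982)/(X + c(-1678, -1767)) = ((-1181)² + 4585982)/(2946468 - 304*(-1767)) = (1394761 + 4585982)/(2946468 + 537168) = 5980743/3483636 = 5980743*(1/3483636) = 1993581/1161212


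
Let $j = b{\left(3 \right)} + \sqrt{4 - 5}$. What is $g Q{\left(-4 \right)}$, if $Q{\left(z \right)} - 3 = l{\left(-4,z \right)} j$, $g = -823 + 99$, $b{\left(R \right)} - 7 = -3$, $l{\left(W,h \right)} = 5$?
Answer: $-16652 - 3620 i \approx -16652.0 - 3620.0 i$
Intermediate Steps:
$b{\left(R \right)} = 4$ ($b{\left(R \right)} = 7 - 3 = 4$)
$g = -724$
$j = 4 + i$ ($j = 4 + \sqrt{4 - 5} = 4 + \sqrt{-1} = 4 + i \approx 4.0 + 1.0 i$)
$Q{\left(z \right)} = 23 + 5 i$ ($Q{\left(z \right)} = 3 + 5 \left(4 + i\right) = 3 + \left(20 + 5 i\right) = 23 + 5 i$)
$g Q{\left(-4 \right)} = - 724 \left(23 + 5 i\right) = -16652 - 3620 i$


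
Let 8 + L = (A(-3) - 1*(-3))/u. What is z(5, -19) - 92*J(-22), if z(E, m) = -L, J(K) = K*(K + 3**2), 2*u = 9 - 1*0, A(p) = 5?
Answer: -236752/9 ≈ -26306.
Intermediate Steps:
u = 9/2 (u = (9 - 1*0)/2 = (9 + 0)/2 = (1/2)*9 = 9/2 ≈ 4.5000)
J(K) = K*(9 + K) (J(K) = K*(K + 9) = K*(9 + K))
L = -56/9 (L = -8 + (5 - 1*(-3))/(9/2) = -8 + (5 + 3)*(2/9) = -8 + 8*(2/9) = -8 + 16/9 = -56/9 ≈ -6.2222)
z(E, m) = 56/9 (z(E, m) = -1*(-56/9) = 56/9)
z(5, -19) - 92*J(-22) = 56/9 - (-2024)*(9 - 22) = 56/9 - (-2024)*(-13) = 56/9 - 92*286 = 56/9 - 26312 = -236752/9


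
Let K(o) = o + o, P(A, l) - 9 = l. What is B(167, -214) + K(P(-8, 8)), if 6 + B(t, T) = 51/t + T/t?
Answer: 4513/167 ≈ 27.024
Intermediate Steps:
P(A, l) = 9 + l
K(o) = 2*o
B(t, T) = -6 + 51/t + T/t (B(t, T) = -6 + (51/t + T/t) = -6 + 51/t + T/t)
B(167, -214) + K(P(-8, 8)) = (51 - 214 - 6*167)/167 + 2*(9 + 8) = (51 - 214 - 1002)/167 + 2*17 = (1/167)*(-1165) + 34 = -1165/167 + 34 = 4513/167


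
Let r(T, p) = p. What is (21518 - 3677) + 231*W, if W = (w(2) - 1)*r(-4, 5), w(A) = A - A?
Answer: 16686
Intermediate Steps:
w(A) = 0
W = -5 (W = (0 - 1)*5 = -1*5 = -5)
(21518 - 3677) + 231*W = (21518 - 3677) + 231*(-5) = 17841 - 1155 = 16686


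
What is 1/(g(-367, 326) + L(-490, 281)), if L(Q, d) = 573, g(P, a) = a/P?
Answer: 367/209965 ≈ 0.0017479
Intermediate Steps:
1/(g(-367, 326) + L(-490, 281)) = 1/(326/(-367) + 573) = 1/(326*(-1/367) + 573) = 1/(-326/367 + 573) = 1/(209965/367) = 367/209965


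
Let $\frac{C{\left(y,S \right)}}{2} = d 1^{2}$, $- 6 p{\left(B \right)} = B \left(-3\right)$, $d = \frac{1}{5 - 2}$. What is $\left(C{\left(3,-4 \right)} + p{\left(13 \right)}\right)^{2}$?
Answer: $\frac{1849}{36} \approx 51.361$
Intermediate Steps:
$d = \frac{1}{3} \approx 0.33333$
$p{\left(B \right)} = \frac{B}{2}$ ($p{\left(B \right)} = - \frac{B \left(-3\right)}{6} = - \frac{\left(-3\right) B}{6} = \frac{B}{2}$)
$C{\left(y,S \right)} = \frac{2}{3}$ ($C{\left(y,S \right)} = 2 \frac{1^{2}}{3} = 2 \cdot \frac{1}{3} \cdot 1 = 2 \cdot \frac{1}{3} = \frac{2}{3}$)
$\left(C{\left(3,-4 \right)} + p{\left(13 \right)}\right)^{2} = \left(\frac{2}{3} + \frac{1}{2} \cdot 13\right)^{2} = \left(\frac{2}{3} + \frac{13}{2}\right)^{2} = \left(\frac{43}{6}\right)^{2} = \frac{1849}{36}$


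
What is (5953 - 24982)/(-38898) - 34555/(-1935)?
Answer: 30687589/1672614 ≈ 18.347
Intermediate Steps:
(5953 - 24982)/(-38898) - 34555/(-1935) = -19029*(-1/38898) - 34555*(-1/1935) = 6343/12966 + 6911/387 = 30687589/1672614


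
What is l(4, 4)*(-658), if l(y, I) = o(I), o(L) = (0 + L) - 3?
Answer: -658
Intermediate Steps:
o(L) = -3 + L (o(L) = L - 3 = -3 + L)
l(y, I) = -3 + I
l(4, 4)*(-658) = (-3 + 4)*(-658) = 1*(-658) = -658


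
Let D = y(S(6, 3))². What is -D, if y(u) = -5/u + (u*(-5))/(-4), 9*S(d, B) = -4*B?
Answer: -625/144 ≈ -4.3403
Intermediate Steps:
S(d, B) = -4*B/9 (S(d, B) = (-4*B)/9 = -4*B/9)
y(u) = -5/u + 5*u/4 (y(u) = -5/u - 5*u*(-¼) = -5/u + 5*u/4)
D = 625/144 (D = (-5/((-4/9*3)) + 5*(-4/9*3)/4)² = (-5/(-4/3) + (5/4)*(-4/3))² = (-5*(-¾) - 5/3)² = (15/4 - 5/3)² = (25/12)² = 625/144 ≈ 4.3403)
-D = -1*625/144 = -625/144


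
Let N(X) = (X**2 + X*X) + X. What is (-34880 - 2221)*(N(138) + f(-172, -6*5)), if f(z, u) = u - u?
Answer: -1418222826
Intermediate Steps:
f(z, u) = 0
N(X) = X + 2*X**2 (N(X) = (X**2 + X**2) + X = 2*X**2 + X = X + 2*X**2)
(-34880 - 2221)*(N(138) + f(-172, -6*5)) = (-34880 - 2221)*(138*(1 + 2*138) + 0) = -37101*(138*(1 + 276) + 0) = -37101*(138*277 + 0) = -37101*(38226 + 0) = -37101*38226 = -1418222826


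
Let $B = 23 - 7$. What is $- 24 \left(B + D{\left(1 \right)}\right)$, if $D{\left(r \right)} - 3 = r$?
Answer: $-480$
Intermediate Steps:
$D{\left(r \right)} = 3 + r$
$B = 16$ ($B = 23 - 7 = 16$)
$- 24 \left(B + D{\left(1 \right)}\right) = - 24 \left(16 + \left(3 + 1\right)\right) = - 24 \left(16 + 4\right) = \left(-24\right) 20 = -480$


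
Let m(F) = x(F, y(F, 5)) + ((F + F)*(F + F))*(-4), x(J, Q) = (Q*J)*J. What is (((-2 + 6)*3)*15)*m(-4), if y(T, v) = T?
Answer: -57600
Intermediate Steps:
x(J, Q) = Q*J**2 (x(J, Q) = (J*Q)*J = Q*J**2)
m(F) = F**3 - 16*F**2 (m(F) = F*F**2 + ((F + F)*(F + F))*(-4) = F**3 + ((2*F)*(2*F))*(-4) = F**3 + (4*F**2)*(-4) = F**3 - 16*F**2)
(((-2 + 6)*3)*15)*m(-4) = (((-2 + 6)*3)*15)*((-4)**2*(-16 - 4)) = ((4*3)*15)*(16*(-20)) = (12*15)*(-320) = 180*(-320) = -57600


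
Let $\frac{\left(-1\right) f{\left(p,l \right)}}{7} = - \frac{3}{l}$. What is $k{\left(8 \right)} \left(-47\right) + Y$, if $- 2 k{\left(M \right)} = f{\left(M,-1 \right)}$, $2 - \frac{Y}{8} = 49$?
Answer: $- \frac{1739}{2} \approx -869.5$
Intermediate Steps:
$Y = -376$ ($Y = 16 - 392 = -376$)
$f{\left(p,l \right)} = \frac{21}{l}$ ($f{\left(p,l \right)} = - 7 \left(- \frac{3}{l}\right) = \frac{21}{l}$)
$k{\left(M \right)} = \frac{21}{2}$ ($k{\left(M \right)} = - \frac{21 \frac{1}{-1}}{2} = - \frac{21 \left(-1\right)}{2} = \left(- \frac{1}{2}\right) \left(-21\right) = \frac{21}{2}$)
$k{\left(8 \right)} \left(-47\right) + Y = \frac{21}{2} \left(-47\right) - 376 = - \frac{987}{2} - 376 = - \frac{1739}{2}$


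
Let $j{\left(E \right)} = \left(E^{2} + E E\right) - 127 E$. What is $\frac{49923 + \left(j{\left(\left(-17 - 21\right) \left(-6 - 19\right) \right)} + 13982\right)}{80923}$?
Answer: $\frac{1748255}{80923} \approx 21.604$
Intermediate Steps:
$j{\left(E \right)} = - 127 E + 2 E^{2}$ ($j{\left(E \right)} = \left(E^{2} + E^{2}\right) - 127 E = 2 E^{2} - 127 E = - 127 E + 2 E^{2}$)
$\frac{49923 + \left(j{\left(\left(-17 - 21\right) \left(-6 - 19\right) \right)} + 13982\right)}{80923} = \frac{49923 + \left(\left(-17 - 21\right) \left(-6 - 19\right) \left(-127 + 2 \left(-17 - 21\right) \left(-6 - 19\right)\right) + 13982\right)}{80923} = \left(49923 + \left(\left(-38\right) \left(-25\right) \left(-127 + 2 \left(\left(-38\right) \left(-25\right)\right)\right) + 13982\right)\right) \frac{1}{80923} = \left(49923 + \left(950 \left(-127 + 2 \cdot 950\right) + 13982\right)\right) \frac{1}{80923} = \left(49923 + \left(950 \left(-127 + 1900\right) + 13982\right)\right) \frac{1}{80923} = \left(49923 + \left(950 \cdot 1773 + 13982\right)\right) \frac{1}{80923} = \left(49923 + \left(1684350 + 13982\right)\right) \frac{1}{80923} = \left(49923 + 1698332\right) \frac{1}{80923} = 1748255 \cdot \frac{1}{80923} = \frac{1748255}{80923}$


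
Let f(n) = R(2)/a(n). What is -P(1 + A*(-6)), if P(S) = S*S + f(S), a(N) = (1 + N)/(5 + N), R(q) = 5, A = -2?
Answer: -1228/7 ≈ -175.43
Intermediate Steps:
a(N) = (1 + N)/(5 + N)
f(n) = 5*(5 + n)/(1 + n) (f(n) = 5/(((1 + n)/(5 + n))) = 5*((5 + n)/(1 + n)) = 5*(5 + n)/(1 + n))
P(S) = S² + 5*(5 + S)/(1 + S) (P(S) = S*S + 5*(5 + S)/(1 + S) = S² + 5*(5 + S)/(1 + S))
-P(1 + A*(-6)) = -(25 + 5*(1 - 2*(-6)) + (1 - 2*(-6))²*(1 + (1 - 2*(-6))))/(1 + (1 - 2*(-6))) = -(25 + 5*(1 + 12) + (1 + 12)²*(1 + (1 + 12)))/(1 + (1 + 12)) = -(25 + 5*13 + 13²*(1 + 13))/(1 + 13) = -(25 + 65 + 169*14)/14 = -(25 + 65 + 2366)/14 = -2456/14 = -1*1228/7 = -1228/7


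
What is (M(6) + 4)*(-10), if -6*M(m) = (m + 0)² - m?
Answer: 10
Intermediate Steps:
M(m) = -m²/6 + m/6 (M(m) = -((m + 0)² - m)/6 = -(m² - m)/6 = -m²/6 + m/6)
(M(6) + 4)*(-10) = ((⅙)*6*(1 - 1*6) + 4)*(-10) = ((⅙)*6*(1 - 6) + 4)*(-10) = ((⅙)*6*(-5) + 4)*(-10) = (-5 + 4)*(-10) = -1*(-10) = 10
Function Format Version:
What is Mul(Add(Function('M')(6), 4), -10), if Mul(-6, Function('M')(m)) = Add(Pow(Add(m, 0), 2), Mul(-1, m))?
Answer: 10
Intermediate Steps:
Function('M')(m) = Add(Mul(Rational(-1, 6), Pow(m, 2)), Mul(Rational(1, 6), m)) (Function('M')(m) = Mul(Rational(-1, 6), Add(Pow(Add(m, 0), 2), Mul(-1, m))) = Mul(Rational(-1, 6), Add(Pow(m, 2), Mul(-1, m))) = Add(Mul(Rational(-1, 6), Pow(m, 2)), Mul(Rational(1, 6), m)))
Mul(Add(Function('M')(6), 4), -10) = Mul(Add(Mul(Rational(1, 6), 6, Add(1, Mul(-1, 6))), 4), -10) = Mul(Add(Mul(Rational(1, 6), 6, Add(1, -6)), 4), -10) = Mul(Add(Mul(Rational(1, 6), 6, -5), 4), -10) = Mul(Add(-5, 4), -10) = Mul(-1, -10) = 10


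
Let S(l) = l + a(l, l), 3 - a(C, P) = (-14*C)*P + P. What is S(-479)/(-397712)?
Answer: -3212177/397712 ≈ -8.0766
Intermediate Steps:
a(C, P) = 3 - P + 14*C*P (a(C, P) = 3 - ((-14*C)*P + P) = 3 - (-14*C*P + P) = 3 - (P - 14*C*P) = 3 + (-P + 14*C*P) = 3 - P + 14*C*P)
S(l) = 3 + 14*l² (S(l) = l + (3 - l + 14*l*l) = l + (3 - l + 14*l²) = 3 + 14*l²)
S(-479)/(-397712) = (3 + 14*(-479)²)/(-397712) = (3 + 14*229441)*(-1/397712) = (3 + 3212174)*(-1/397712) = 3212177*(-1/397712) = -3212177/397712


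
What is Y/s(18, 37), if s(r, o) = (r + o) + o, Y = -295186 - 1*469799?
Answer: -764985/92 ≈ -8315.0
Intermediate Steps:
Y = -764985 (Y = -295186 - 469799 = -764985)
s(r, o) = r + 2*o (s(r, o) = (o + r) + o = r + 2*o)
Y/s(18, 37) = -764985/(18 + 2*37) = -764985/(18 + 74) = -764985/92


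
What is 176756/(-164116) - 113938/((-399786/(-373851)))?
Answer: -291280365020576/2733803299 ≈ -1.0655e+5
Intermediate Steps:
176756/(-164116) - 113938/((-399786/(-373851))) = 176756*(-1/164116) - 113938/((-399786*(-1/373851))) = -44189/41029 - 113938/133262/124617 = -44189/41029 - 113938*124617/133262 = -44189/41029 - 7099305873/66631 = -291280365020576/2733803299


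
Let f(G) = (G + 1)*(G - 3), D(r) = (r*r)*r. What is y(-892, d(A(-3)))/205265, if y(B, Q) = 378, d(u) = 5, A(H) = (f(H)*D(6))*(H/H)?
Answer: 378/205265 ≈ 0.0018415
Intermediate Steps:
D(r) = r**3 (D(r) = r**2*r = r**3)
f(G) = (1 + G)*(-3 + G)
A(H) = -648 - 432*H + 216*H**2 (A(H) = ((-3 + H**2 - 2*H)*6**3)*(H/H) = ((-3 + H**2 - 2*H)*216)*1 = (-648 - 432*H + 216*H**2)*1 = -648 - 432*H + 216*H**2)
y(-892, d(A(-3)))/205265 = 378/205265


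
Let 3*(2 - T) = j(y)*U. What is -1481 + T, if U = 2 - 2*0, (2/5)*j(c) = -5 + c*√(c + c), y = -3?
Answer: -4412/3 + 5*I*√6 ≈ -1470.7 + 12.247*I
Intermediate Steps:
j(c) = -25/2 + 5*√2*c^(3/2)/2 (j(c) = 5*(-5 + c*√(c + c))/2 = 5*(-5 + c*√(2*c))/2 = 5*(-5 + c*(√2*√c))/2 = 5*(-5 + √2*c^(3/2))/2 = -25/2 + 5*√2*c^(3/2)/2)
U = 2 (U = 2 + 0 = 2)
T = 31/3 + 5*I*√6 (T = 2 - (-25/2 + 5*√2*(-3)^(3/2)/2)*2/3 = 2 - (-25/2 + 5*√2*(-3*I*√3)/2)*2/3 = 2 - (-25/2 - 15*I*√6/2)*2/3 = 2 - (-25 - 15*I*√6)/3 = 2 + (25/3 + 5*I*√6) = 31/3 + 5*I*√6 ≈ 10.333 + 12.247*I)
-1481 + T = -1481 + (31/3 + 5*I*√6) = -4412/3 + 5*I*√6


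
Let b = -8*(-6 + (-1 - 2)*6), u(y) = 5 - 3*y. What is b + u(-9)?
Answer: 224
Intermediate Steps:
u(y) = 5 - 3*y
b = 192 (b = -8*(-6 - 3*6) = -8*(-6 - 18) = -8*(-24) = 192)
b + u(-9) = 192 + (5 - 3*(-9)) = 192 + (5 + 27) = 192 + 32 = 224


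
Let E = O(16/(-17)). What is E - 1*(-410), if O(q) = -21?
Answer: 389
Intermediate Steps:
E = -21
E - 1*(-410) = -21 - 1*(-410) = -21 + 410 = 389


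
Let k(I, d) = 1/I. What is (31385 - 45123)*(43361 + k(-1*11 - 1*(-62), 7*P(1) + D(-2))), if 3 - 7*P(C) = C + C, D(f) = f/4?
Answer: -30380378056/51 ≈ -5.9569e+8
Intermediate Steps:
D(f) = f/4 (D(f) = f*(¼) = f/4)
P(C) = 3/7 - 2*C/7 (P(C) = 3/7 - (C + C)/7 = 3/7 - 2*C/7)
(31385 - 45123)*(43361 + k(-1*11 - 1*(-62), 7*P(1) + D(-2))) = (31385 - 45123)*(43361 + 1/(-1*11 - 1*(-62))) = -13738*(43361 + 1/(-11 + 62)) = -13738*(43361 + 1/51) = -13738*2211412/51 = -30380378056/51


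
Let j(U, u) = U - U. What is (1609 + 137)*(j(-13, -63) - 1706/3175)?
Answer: -2978676/3175 ≈ -938.17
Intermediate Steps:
j(U, u) = 0
(1609 + 137)*(j(-13, -63) - 1706/3175) = (1609 + 137)*(0 - 1706/3175) = 1746*(0 - 1706*1/3175) = 1746*(0 - 1706/3175) = 1746*(-1706/3175) = -2978676/3175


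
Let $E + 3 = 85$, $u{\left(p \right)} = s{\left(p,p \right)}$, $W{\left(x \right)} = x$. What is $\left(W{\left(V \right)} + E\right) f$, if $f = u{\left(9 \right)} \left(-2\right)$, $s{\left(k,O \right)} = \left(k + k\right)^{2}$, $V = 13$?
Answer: $-61560$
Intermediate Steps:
$s{\left(k,O \right)} = 4 k^{2}$ ($s{\left(k,O \right)} = \left(2 k\right)^{2} = 4 k^{2}$)
$u{\left(p \right)} = 4 p^{2}$
$E = 82$ ($E = -3 + 85 = 82$)
$f = -648$ ($f = 4 \cdot 9^{2} \left(-2\right) = 4 \cdot 81 \left(-2\right) = 324 \left(-2\right) = -648$)
$\left(W{\left(V \right)} + E\right) f = \left(13 + 82\right) \left(-648\right) = 95 \left(-648\right) = -61560$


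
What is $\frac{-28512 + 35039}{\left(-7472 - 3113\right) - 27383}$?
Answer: $- \frac{6527}{37968} \approx -0.17191$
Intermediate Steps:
$\frac{-28512 + 35039}{\left(-7472 - 3113\right) - 27383} = \frac{6527}{\left(-7472 - 3113\right) - 27383} = \frac{6527}{-10585 - 27383} = \frac{6527}{-37968} = 6527 \left(- \frac{1}{37968}\right) = - \frac{6527}{37968}$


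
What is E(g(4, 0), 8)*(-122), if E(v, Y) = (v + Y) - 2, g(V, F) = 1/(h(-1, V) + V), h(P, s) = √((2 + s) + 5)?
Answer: -4148/5 + 122*√11/5 ≈ -748.67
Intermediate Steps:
h(P, s) = √(7 + s)
g(V, F) = 1/(V + √(7 + V)) (g(V, F) = 1/(√(7 + V) + V) = 1/(V + √(7 + V)))
E(v, Y) = -2 + Y + v (E(v, Y) = (Y + v) - 2 = -2 + Y + v)
E(g(4, 0), 8)*(-122) = (-2 + 8 + 1/(4 + √(7 + 4)))*(-122) = (-2 + 8 + 1/(4 + √11))*(-122) = (6 + 1/(4 + √11))*(-122) = -732 - 122/(4 + √11)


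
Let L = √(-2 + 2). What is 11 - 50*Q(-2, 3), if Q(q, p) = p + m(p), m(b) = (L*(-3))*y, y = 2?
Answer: -139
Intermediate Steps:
L = 0 (L = √0 = 0)
m(b) = 0 (m(b) = (0*(-3))*2 = 0*2 = 0)
Q(q, p) = p (Q(q, p) = p + 0 = p)
11 - 50*Q(-2, 3) = 11 - 50*3 = 11 - 150 = -139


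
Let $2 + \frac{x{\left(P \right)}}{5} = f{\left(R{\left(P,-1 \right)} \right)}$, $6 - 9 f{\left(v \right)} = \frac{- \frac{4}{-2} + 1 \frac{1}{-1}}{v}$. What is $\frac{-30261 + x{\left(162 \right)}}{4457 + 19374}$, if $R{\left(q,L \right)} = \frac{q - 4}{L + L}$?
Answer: $- \frac{21520306}{16943841} \approx -1.2701$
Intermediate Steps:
$R{\left(q,L \right)} = \frac{-4 + q}{2 L}$
$f{\left(v \right)} = \frac{2}{3} - \frac{1}{9 v}$ ($f{\left(v \right)} = \frac{2}{3} - \frac{\left(- \frac{4}{-2} + 1 \frac{1}{-1}\right) \frac{1}{v}}{9} = \frac{2}{3} - \frac{\left(\left(-4\right) \left(- \frac{1}{2}\right) + 1 \left(-1\right)\right) \frac{1}{v}}{9} = \frac{2}{3} - \frac{\left(2 - 1\right) \frac{1}{v}}{9} = \frac{2}{3} - \frac{1 \frac{1}{v}}{9} = \frac{2}{3} - \frac{1}{9 v}$)
$x{\left(P \right)} = -10 + \frac{5 \left(11 - 3 P\right)}{9 \left(2 - \frac{P}{2}\right)}$ ($x{\left(P \right)} = -10 + 5 \frac{-1 + 6 \frac{-4 + P}{2 \left(-1\right)}}{9 \frac{-4 + P}{2 \left(-1\right)}} = -10 + 5 \frac{-1 + 6 \cdot \frac{1}{2} \left(-1\right) \left(-4 + P\right)}{9 \cdot \frac{1}{2} \left(-1\right) \left(-4 + P\right)} = -10 + 5 \frac{-1 + 6 \left(2 - \frac{P}{2}\right)}{9 \left(2 - \frac{P}{2}\right)} = -10 + 5 \frac{-1 - \left(-12 + 3 P\right)}{9 \left(2 - \frac{P}{2}\right)} = -10 + 5 \frac{11 - 3 P}{9 \left(2 - \frac{P}{2}\right)} = -10 + \frac{5 \left(11 - 3 P\right)}{9 \left(2 - \frac{P}{2}\right)}$)
$\frac{-30261 + x{\left(162 \right)}}{4457 + 19374} = \frac{-30261 + \frac{10 \left(-25 + 6 \cdot 162\right)}{9 \left(4 - 162\right)}}{4457 + 19374} = \frac{-30261 + \frac{10 \left(-25 + 972\right)}{9 \left(4 - 162\right)}}{23831} = \left(-30261 + \frac{10}{9} \frac{1}{-158} \cdot 947\right) \frac{1}{23831} = \left(-30261 + \frac{10}{9} \left(- \frac{1}{158}\right) 947\right) \frac{1}{23831} = \left(-30261 - \frac{4735}{711}\right) \frac{1}{23831} = \left(- \frac{21520306}{711}\right) \frac{1}{23831} = - \frac{21520306}{16943841}$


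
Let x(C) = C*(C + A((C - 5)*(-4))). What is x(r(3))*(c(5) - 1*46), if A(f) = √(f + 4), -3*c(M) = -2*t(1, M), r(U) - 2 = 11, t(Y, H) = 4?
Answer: -21970/3 - 3380*I*√7/3 ≈ -7323.3 - 2980.9*I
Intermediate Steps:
r(U) = 13 (r(U) = 2 + 11 = 13)
c(M) = 8/3 (c(M) = -(-2)*4/3 = -⅓*(-8) = 8/3)
A(f) = √(4 + f)
x(C) = C*(C + √(24 - 4*C)) (x(C) = C*(C + √(4 + (C - 5)*(-4))) = C*(C + √(4 + (-5 + C)*(-4))) = C*(C + √(4 + (20 - 4*C))) = C*(C + √(24 - 4*C)))
x(r(3))*(c(5) - 1*46) = (13*(13 + 2*√(6 - 1*13)))*(8/3 - 1*46) = (13*(13 + 2*√(6 - 13)))*(8/3 - 46) = (13*(13 + 2*√(-7)))*(-130/3) = (13*(13 + 2*(I*√7)))*(-130/3) = (13*(13 + 2*I*√7))*(-130/3) = (169 + 26*I*√7)*(-130/3) = -21970/3 - 3380*I*√7/3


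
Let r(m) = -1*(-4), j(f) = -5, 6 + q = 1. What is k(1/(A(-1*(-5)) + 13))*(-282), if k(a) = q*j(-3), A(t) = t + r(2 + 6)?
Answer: -7050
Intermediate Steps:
q = -5 (q = -6 + 1 = -5)
r(m) = 4
A(t) = 4 + t (A(t) = t + 4 = 4 + t)
k(a) = 25 (k(a) = -5*(-5) = 25)
k(1/(A(-1*(-5)) + 13))*(-282) = 25*(-282) = -7050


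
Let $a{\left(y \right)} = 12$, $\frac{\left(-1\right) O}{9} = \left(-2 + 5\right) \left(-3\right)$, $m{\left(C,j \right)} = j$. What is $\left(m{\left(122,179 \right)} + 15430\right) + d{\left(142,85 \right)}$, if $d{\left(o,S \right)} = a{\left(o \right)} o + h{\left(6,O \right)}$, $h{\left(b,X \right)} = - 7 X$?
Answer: $16746$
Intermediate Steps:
$O = 81$ ($O = - 9 \left(-2 + 5\right) \left(-3\right) = - 9 \cdot 3 \left(-3\right) = \left(-9\right) \left(-9\right) = 81$)
$d{\left(o,S \right)} = -567 + 12 o$ ($d{\left(o,S \right)} = 12 o - 567 = -567 + 12 o$)
$\left(m{\left(122,179 \right)} + 15430\right) + d{\left(142,85 \right)} = \left(179 + 15430\right) + \left(-567 + 12 \cdot 142\right) = 15609 + \left(-567 + 1704\right) = 15609 + 1137 = 16746$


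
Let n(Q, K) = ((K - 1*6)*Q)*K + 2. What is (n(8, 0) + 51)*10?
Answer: 530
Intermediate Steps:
n(Q, K) = 2 + K*Q*(-6 + K) (n(Q, K) = ((K - 6)*Q)*K + 2 = ((-6 + K)*Q)*K + 2 = (Q*(-6 + K))*K + 2 = K*Q*(-6 + K) + 2 = 2 + K*Q*(-6 + K))
(n(8, 0) + 51)*10 = ((2 + 8*0**2 - 6*0*8) + 51)*10 = ((2 + 8*0 + 0) + 51)*10 = ((2 + 0 + 0) + 51)*10 = (2 + 51)*10 = 53*10 = 530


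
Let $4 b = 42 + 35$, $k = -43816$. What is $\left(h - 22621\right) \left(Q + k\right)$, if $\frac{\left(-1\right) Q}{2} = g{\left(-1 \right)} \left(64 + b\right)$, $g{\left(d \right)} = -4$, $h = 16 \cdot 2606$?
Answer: $-823086250$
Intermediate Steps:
$b = \frac{77}{4}$ ($b = \frac{42 + 35}{4} = \frac{1}{4} \cdot 77 = \frac{77}{4} \approx 19.25$)
$h = 41696$
$Q = 666$ ($Q = - 2 \left(- 4 \left(64 + \frac{77}{4}\right)\right) = - 2 \left(\left(-4\right) \frac{333}{4}\right) = \left(-2\right) \left(-333\right) = 666$)
$\left(h - 22621\right) \left(Q + k\right) = \left(41696 - 22621\right) \left(666 - 43816\right) = 19075 \left(-43150\right) = -823086250$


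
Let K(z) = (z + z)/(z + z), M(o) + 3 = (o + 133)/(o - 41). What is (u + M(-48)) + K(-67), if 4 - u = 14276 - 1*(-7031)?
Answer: -1896230/89 ≈ -21306.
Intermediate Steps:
M(o) = -3 + (133 + o)/(-41 + o) (M(o) = -3 + (o + 133)/(o - 41) = -3 + (133 + o)/(-41 + o))
K(z) = 1 (K(z) = (2*z)/((2*z)) = (2*z)*(1/(2*z)) = 1)
u = -21303 (u = 4 - (14276 - 1*(-7031)) = 4 - (14276 + 7031) = 4 - 1*21307 = 4 - 21307 = -21303)
(u + M(-48)) + K(-67) = (-21303 + 2*(128 - 1*(-48))/(-41 - 48)) + 1 = (-21303 + 2*(128 + 48)/(-89)) + 1 = (-21303 + 2*(-1/89)*176) + 1 = (-21303 - 352/89) + 1 = -1896319/89 + 1 = -1896230/89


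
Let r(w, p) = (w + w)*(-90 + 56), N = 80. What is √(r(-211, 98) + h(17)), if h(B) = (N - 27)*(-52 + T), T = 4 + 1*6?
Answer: √12122 ≈ 110.10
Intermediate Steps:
T = 10 (T = 4 + 6 = 10)
h(B) = -2226 (h(B) = (80 - 27)*(-52 + 10) = 53*(-42) = -2226)
r(w, p) = -68*w (r(w, p) = (2*w)*(-34) = -68*w)
√(r(-211, 98) + h(17)) = √(-68*(-211) - 2226) = √(14348 - 2226) = √12122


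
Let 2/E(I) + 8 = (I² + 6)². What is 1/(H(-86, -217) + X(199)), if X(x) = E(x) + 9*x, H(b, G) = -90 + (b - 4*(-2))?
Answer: 1568714441/2546023537745 ≈ 0.00061614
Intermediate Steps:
E(I) = 2/(-8 + (6 + I²)²) (E(I) = 2/(-8 + (I² + 6)²) = 2/(-8 + (6 + I²)²))
H(b, G) = -82 + b (H(b, G) = -90 + (b + 8) = -90 + (8 + b) = -82 + b)
X(x) = 2/(-8 + (6 + x²)²) + 9*x
1/(H(-86, -217) + X(199)) = 1/((-82 - 86) + (2/(-8 + (6 + 199²)²) + 9*199)) = 1/(-168 + (2/(-8 + (6 + 39601)²) + 1791)) = 1/(-168 + (2/(-8 + 39607²) + 1791)) = 1/(-168 + (2/(-8 + 1568714449) + 1791)) = 1/(-168 + (2/1568714441 + 1791)) = 1/(-168 + 2809567563833/1568714441) = 1/(2546023537745/1568714441) = 1568714441/2546023537745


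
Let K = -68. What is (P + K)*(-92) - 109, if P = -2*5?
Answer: 7067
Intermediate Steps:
P = -10
(P + K)*(-92) - 109 = (-10 - 68)*(-92) - 109 = -78*(-92) - 109 = 7176 - 109 = 7067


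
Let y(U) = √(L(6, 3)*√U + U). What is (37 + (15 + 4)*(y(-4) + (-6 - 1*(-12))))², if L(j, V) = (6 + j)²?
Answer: (151 + 38*√(-1 + 72*I))² ≈ 89737.0 + 1.733e+5*I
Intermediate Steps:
y(U) = √(U + 144*√U) (y(U) = √((6 + 6)²*√U + U) = √(12²*√U + U) = √(144*√U + U) = √(U + 144*√U))
(37 + (15 + 4)*(y(-4) + (-6 - 1*(-12))))² = (37 + (15 + 4)*(√(-4 + 144*√(-4)) + (-6 - 1*(-12))))² = (37 + 19*(√(-4 + 144*(2*I)) + (-6 + 12)))² = (37 + 19*(√(-4 + 288*I) + 6))² = (37 + 19*(6 + √(-4 + 288*I)))² = (37 + (114 + 19*√(-4 + 288*I)))² = (151 + 19*√(-4 + 288*I))²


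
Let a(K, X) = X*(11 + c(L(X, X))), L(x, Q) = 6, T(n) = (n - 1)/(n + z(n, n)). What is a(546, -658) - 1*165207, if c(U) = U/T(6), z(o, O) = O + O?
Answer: -933289/5 ≈ -1.8666e+5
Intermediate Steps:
z(o, O) = 2*O
T(n) = (-1 + n)/(3*n) (T(n) = (n - 1)/(n + 2*n) = (-1 + n)/((3*n)) = (-1 + n)*(1/(3*n)) = (-1 + n)/(3*n))
c(U) = 18*U/5 (c(U) = U/(((⅓)*(-1 + 6)/6)) = U/(((⅓)*(⅙)*5)) = U/(5/18) = U*(18/5) = 18*U/5)
a(K, X) = 163*X/5 (a(K, X) = X*(11 + (18/5)*6) = X*(11 + 108/5) = X*(163/5) = 163*X/5)
a(546, -658) - 1*165207 = (163/5)*(-658) - 1*165207 = -107254/5 - 165207 = -933289/5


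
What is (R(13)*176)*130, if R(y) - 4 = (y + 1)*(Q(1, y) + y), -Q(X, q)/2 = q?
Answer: -4072640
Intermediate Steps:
Q(X, q) = -2*q
R(y) = 4 - y*(1 + y) (R(y) = 4 + (y + 1)*(-2*y + y) = 4 + (1 + y)*(-y) = 4 - y*(1 + y))
(R(13)*176)*130 = ((4 - 1*13 - 1*13**2)*176)*130 = ((4 - 13 - 1*169)*176)*130 = ((4 - 13 - 169)*176)*130 = -178*176*130 = -31328*130 = -4072640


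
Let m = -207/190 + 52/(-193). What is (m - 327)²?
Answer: 144983778528241/1344688900 ≈ 1.0782e+5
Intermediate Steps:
m = -49831/36670 (m = -207*1/190 + 52*(-1/193) = -207/190 - 52/193 = -49831/36670 ≈ -1.3589)
(m - 327)² = (-49831/36670 - 327)² = (-12040921/36670)² = 144983778528241/1344688900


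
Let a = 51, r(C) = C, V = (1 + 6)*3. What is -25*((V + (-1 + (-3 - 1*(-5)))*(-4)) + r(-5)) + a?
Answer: -249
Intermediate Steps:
V = 21 (V = 7*3 = 21)
-25*((V + (-1 + (-3 - 1*(-5)))*(-4)) + r(-5)) + a = -25*((21 + (-1 + (-3 - 1*(-5)))*(-4)) - 5) + 51 = -25*((21 + (-1 + (-3 + 5))*(-4)) - 5) + 51 = -25*((21 + (-1 + 2)*(-4)) - 5) + 51 = -25*((21 + 1*(-4)) - 5) + 51 = -25*((21 - 4) - 5) + 51 = -25*(17 - 5) + 51 = -25*12 + 51 = -300 + 51 = -249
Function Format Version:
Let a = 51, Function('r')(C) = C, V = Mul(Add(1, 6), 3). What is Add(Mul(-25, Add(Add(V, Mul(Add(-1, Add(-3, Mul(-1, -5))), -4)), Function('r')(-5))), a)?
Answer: -249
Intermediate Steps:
V = 21 (V = Mul(7, 3) = 21)
Add(Mul(-25, Add(Add(V, Mul(Add(-1, Add(-3, Mul(-1, -5))), -4)), Function('r')(-5))), a) = Add(Mul(-25, Add(Add(21, Mul(Add(-1, Add(-3, Mul(-1, -5))), -4)), -5)), 51) = Add(Mul(-25, Add(Add(21, Mul(Add(-1, Add(-3, 5)), -4)), -5)), 51) = Add(Mul(-25, Add(Add(21, Mul(Add(-1, 2), -4)), -5)), 51) = Add(Mul(-25, Add(Add(21, Mul(1, -4)), -5)), 51) = Add(Mul(-25, Add(Add(21, -4), -5)), 51) = Add(Mul(-25, Add(17, -5)), 51) = Add(Mul(-25, 12), 51) = Add(-300, 51) = -249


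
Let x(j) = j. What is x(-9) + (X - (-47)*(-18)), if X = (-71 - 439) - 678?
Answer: -2043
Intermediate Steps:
X = -1188 (X = -510 - 678 = -1188)
x(-9) + (X - (-47)*(-18)) = -9 + (-1188 - (-47)*(-18)) = -9 + (-1188 - 1*846) = -9 + (-1188 - 846) = -9 - 2034 = -2043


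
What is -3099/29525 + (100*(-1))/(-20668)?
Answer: -15274408/152555675 ≈ -0.10012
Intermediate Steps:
-3099/29525 + (100*(-1))/(-20668) = -3099*1/29525 - 100*(-1/20668) = -3099/29525 + 25/5167 = -15274408/152555675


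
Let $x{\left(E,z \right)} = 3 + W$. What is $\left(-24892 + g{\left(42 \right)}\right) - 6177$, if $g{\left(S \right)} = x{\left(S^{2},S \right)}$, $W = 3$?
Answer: $-31063$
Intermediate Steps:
$x{\left(E,z \right)} = 6$ ($x{\left(E,z \right)} = 3 + 3 = 6$)
$g{\left(S \right)} = 6$
$\left(-24892 + g{\left(42 \right)}\right) - 6177 = \left(-24892 + 6\right) - 6177 = -24886 - 6177 = -31063$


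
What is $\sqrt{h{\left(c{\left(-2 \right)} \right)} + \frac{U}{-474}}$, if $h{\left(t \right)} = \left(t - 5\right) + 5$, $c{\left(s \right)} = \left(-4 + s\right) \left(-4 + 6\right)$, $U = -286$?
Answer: $\frac{i \sqrt{640137}}{237} \approx 3.3759 i$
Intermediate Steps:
$c{\left(s \right)} = -8 + 2 s$ ($c{\left(s \right)} = \left(-4 + s\right) 2 = -8 + 2 s$)
$h{\left(t \right)} = t$ ($h{\left(t \right)} = \left(-5 + t\right) + 5 = t$)
$\sqrt{h{\left(c{\left(-2 \right)} \right)} + \frac{U}{-474}} = \sqrt{\left(-8 + 2 \left(-2\right)\right) - \frac{286}{-474}} = \sqrt{\left(-8 - 4\right) - - \frac{143}{237}} = \sqrt{-12 + \frac{143}{237}} = \sqrt{- \frac{2701}{237}} = \frac{i \sqrt{640137}}{237}$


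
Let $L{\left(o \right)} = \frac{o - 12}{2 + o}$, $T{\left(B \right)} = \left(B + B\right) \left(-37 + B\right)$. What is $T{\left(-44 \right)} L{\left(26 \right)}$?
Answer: $3564$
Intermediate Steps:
$T{\left(B \right)} = 2 B \left(-37 + B\right)$
$L{\left(o \right)} = \frac{-12 + o}{2 + o}$
$T{\left(-44 \right)} L{\left(26 \right)} = 2 \left(-44\right) \left(-37 - 44\right) \frac{-12 + 26}{2 + 26} = 2 \left(-44\right) \left(-81\right) \frac{1}{28} \cdot 14 = 7128 \cdot \frac{1}{28} \cdot 14 = 7128 \cdot \frac{1}{2} = 3564$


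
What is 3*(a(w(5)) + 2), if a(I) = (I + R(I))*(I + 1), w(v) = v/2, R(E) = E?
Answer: 117/2 ≈ 58.500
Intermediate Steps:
w(v) = v/2 (w(v) = v*(1/2) = v/2)
a(I) = 2*I*(1 + I) (a(I) = (I + I)*(I + 1) = (2*I)*(1 + I) = 2*I*(1 + I))
3*(a(w(5)) + 2) = 3*(2*((1/2)*5)*(1 + (1/2)*5) + 2) = 3*(2*(5/2)*(1 + 5/2) + 2) = 3*(2*(5/2)*(7/2) + 2) = 3*(35/2 + 2) = 3*(39/2) = 117/2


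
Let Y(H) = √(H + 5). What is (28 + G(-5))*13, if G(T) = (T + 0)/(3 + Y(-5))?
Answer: 1027/3 ≈ 342.33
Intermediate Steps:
Y(H) = √(5 + H)
G(T) = T/3 (G(T) = (T + 0)/(3 + √(5 - 5)) = T/(3 + √0) = T/(3 + 0) = T/3)
(28 + G(-5))*13 = (28 + (⅓)*(-5))*13 = (28 - 5/3)*13 = (79/3)*13 = 1027/3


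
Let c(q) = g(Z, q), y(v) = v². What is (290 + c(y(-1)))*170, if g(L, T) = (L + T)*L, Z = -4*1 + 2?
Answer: 49640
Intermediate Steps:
Z = -2 (Z = -4 + 2 = -2)
g(L, T) = L*(L + T)
c(q) = 4 - 2*q (c(q) = -2*(-2 + q) = 4 - 2*q)
(290 + c(y(-1)))*170 = (290 + (4 - 2*(-1)²))*170 = (290 + (4 - 2*1))*170 = (290 + (4 - 2))*170 = (290 + 2)*170 = 292*170 = 49640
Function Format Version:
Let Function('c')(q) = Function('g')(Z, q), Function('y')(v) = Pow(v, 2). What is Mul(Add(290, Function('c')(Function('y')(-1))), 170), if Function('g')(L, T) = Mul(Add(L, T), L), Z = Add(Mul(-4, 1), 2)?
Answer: 49640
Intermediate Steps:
Z = -2 (Z = Add(-4, 2) = -2)
Function('g')(L, T) = Mul(L, Add(L, T))
Function('c')(q) = Add(4, Mul(-2, q)) (Function('c')(q) = Mul(-2, Add(-2, q)) = Add(4, Mul(-2, q)))
Mul(Add(290, Function('c')(Function('y')(-1))), 170) = Mul(Add(290, Add(4, Mul(-2, Pow(-1, 2)))), 170) = Mul(Add(290, Add(4, Mul(-2, 1))), 170) = Mul(Add(290, Add(4, -2)), 170) = Mul(Add(290, 2), 170) = Mul(292, 170) = 49640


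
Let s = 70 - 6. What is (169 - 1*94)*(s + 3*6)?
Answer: 6150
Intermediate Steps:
s = 64
(169 - 1*94)*(s + 3*6) = (169 - 1*94)*(64 + 3*6) = (169 - 94)*(64 + 18) = 75*82 = 6150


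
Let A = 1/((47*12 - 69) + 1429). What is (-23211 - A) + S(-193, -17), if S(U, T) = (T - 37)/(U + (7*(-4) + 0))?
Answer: -759177413/32708 ≈ -23211.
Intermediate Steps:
A = 1/1924 (A = 1/((564 - 69) + 1429) = 1/(495 + 1429) = 1/1924 ≈ 0.00051975)
S(U, T) = (-37 + T)/(-28 + U) (S(U, T) = (-37 + T)/(U + (-28 + 0)) = (-37 + T)/(U - 28) = (-37 + T)/(-28 + U))
(-23211 - A) + S(-193, -17) = (-23211 - 1*1/1924) + (-37 - 17)/(-28 - 193) = (-23211 - 1/1924) - 54/(-221) = -44657965/1924 - 1/221*(-54) = -44657965/1924 + 54/221 = -759177413/32708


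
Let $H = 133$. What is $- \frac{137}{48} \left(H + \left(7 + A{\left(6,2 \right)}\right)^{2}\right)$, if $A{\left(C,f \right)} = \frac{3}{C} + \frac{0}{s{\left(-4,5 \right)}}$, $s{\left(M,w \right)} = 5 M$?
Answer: $- \frac{103709}{192} \approx -540.15$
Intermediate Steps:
$A{\left(C,f \right)} = \frac{3}{C}$ ($A{\left(C,f \right)} = \frac{3}{C} + \frac{0}{5 \left(-4\right)} = \frac{3}{C} + \frac{0}{-20} = \frac{3}{C} + 0 \left(- \frac{1}{20}\right) = \frac{3}{C} + 0 = \frac{3}{C}$)
$- \frac{137}{48} \left(H + \left(7 + A{\left(6,2 \right)}\right)^{2}\right) = - \frac{137}{48} \left(133 + \left(7 + \frac{3}{6}\right)^{2}\right) = \left(-137\right) \frac{1}{48} \left(133 + \left(7 + 3 \cdot \frac{1}{6}\right)^{2}\right) = - \frac{137 \left(133 + \left(7 + \frac{1}{2}\right)^{2}\right)}{48} = - \frac{137 \left(133 + \left(\frac{15}{2}\right)^{2}\right)}{48} = - \frac{137 \left(133 + \frac{225}{4}\right)}{48} = \left(- \frac{137}{48}\right) \frac{757}{4} = - \frac{103709}{192}$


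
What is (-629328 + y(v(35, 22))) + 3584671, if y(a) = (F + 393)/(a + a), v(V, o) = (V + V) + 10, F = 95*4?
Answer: 472855653/160 ≈ 2.9553e+6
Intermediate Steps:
F = 380
v(V, o) = 10 + 2*V (v(V, o) = 2*V + 10 = 10 + 2*V)
y(a) = 773/(2*a) (y(a) = (380 + 393)/(a + a) = 773/((2*a)) = 773*(1/(2*a)) = 773/(2*a))
(-629328 + y(v(35, 22))) + 3584671 = (-629328 + 773/(2*(10 + 2*35))) + 3584671 = (-629328 + 773/(2*(10 + 70))) + 3584671 = (-629328 + (773/2)/80) + 3584671 = (-629328 + (773/2)*(1/80)) + 3584671 = (-629328 + 773/160) + 3584671 = -100691707/160 + 3584671 = 472855653/160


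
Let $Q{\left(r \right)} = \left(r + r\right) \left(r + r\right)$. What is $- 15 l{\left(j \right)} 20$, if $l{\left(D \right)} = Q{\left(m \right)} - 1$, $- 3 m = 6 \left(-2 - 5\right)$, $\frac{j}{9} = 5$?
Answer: $-234900$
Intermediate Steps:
$j = 45$ ($j = 9 \cdot 5 = 45$)
$m = 14$ ($m = - \frac{6 \left(-2 - 5\right)}{3} = - \frac{6 \left(-7\right)}{3} = \left(- \frac{1}{3}\right) \left(-42\right) = 14$)
$Q{\left(r \right)} = 4 r^{2}$ ($Q{\left(r \right)} = 2 r 2 r = 4 r^{2}$)
$l{\left(D \right)} = 783$ ($l{\left(D \right)} = 4 \cdot 14^{2} - 1 = 4 \cdot 196 - 1 = 784 - 1 = 783$)
$- 15 l{\left(j \right)} 20 = \left(-15\right) 783 \cdot 20 = \left(-11745\right) 20 = -234900$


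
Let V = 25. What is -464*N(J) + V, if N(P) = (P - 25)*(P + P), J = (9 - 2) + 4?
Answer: 142937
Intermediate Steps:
J = 11 (J = 7 + 4 = 11)
N(P) = 2*P*(-25 + P) (N(P) = (-25 + P)*(2*P) = 2*P*(-25 + P))
-464*N(J) + V = -928*11*(-25 + 11) + 25 = -928*11*(-14) + 25 = -464*(-308) + 25 = 142912 + 25 = 142937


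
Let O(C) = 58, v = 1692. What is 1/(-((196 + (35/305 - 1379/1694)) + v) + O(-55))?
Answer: -14762/27004137 ≈ -0.00054666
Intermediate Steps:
1/(-((196 + (35/305 - 1379/1694)) + v) + O(-55)) = 1/(-((196 + (35/305 - 1379/1694)) + 1692) + 58) = 1/(-((196 + (35*(1/305) - 1379*1/1694)) + 1692) + 58) = 1/(-((196 + (7/61 - 197/242)) + 1692) + 58) = 1/(-((196 - 10323/14762) + 1692) + 58) = 1/(-(2883029/14762 + 1692) + 58) = 1/(-1*27860333/14762 + 58) = 1/(-27860333/14762 + 58) = 1/(-27004137/14762) = -14762/27004137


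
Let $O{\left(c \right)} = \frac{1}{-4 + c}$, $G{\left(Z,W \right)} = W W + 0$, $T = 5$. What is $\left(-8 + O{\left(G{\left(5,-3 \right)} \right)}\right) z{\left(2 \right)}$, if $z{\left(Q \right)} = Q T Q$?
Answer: $-156$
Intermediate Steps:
$G{\left(Z,W \right)} = W^{2}$ ($G{\left(Z,W \right)} = W^{2} + 0 = W^{2}$)
$z{\left(Q \right)} = 5 Q^{2}$ ($z{\left(Q \right)} = Q 5 Q = 5 Q Q = 5 Q^{2}$)
$\left(-8 + O{\left(G{\left(5,-3 \right)} \right)}\right) z{\left(2 \right)} = \left(-8 + \frac{1}{-4 + \left(-3\right)^{2}}\right) 5 \cdot 2^{2} = \left(-8 + \frac{1}{-4 + 9}\right) 5 \cdot 4 = \left(-8 + \frac{1}{5}\right) 20 = \left(- \frac{39}{5}\right) 20 = -156$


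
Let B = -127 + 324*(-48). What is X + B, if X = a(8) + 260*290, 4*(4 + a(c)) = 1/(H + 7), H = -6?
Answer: 238869/4 ≈ 59717.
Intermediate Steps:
a(c) = -15/4 (a(c) = -4 + 1/(4*(-6 + 7)) = -4 + (1/4)/1 = -4 + (1/4)*1 = -4 + 1/4 = -15/4)
B = -15679 (B = -127 - 15552 = -15679)
X = 301585/4 (X = -15/4 + 260*290 = -15/4 + 75400 = 301585/4 ≈ 75396.)
X + B = 301585/4 - 15679 = 238869/4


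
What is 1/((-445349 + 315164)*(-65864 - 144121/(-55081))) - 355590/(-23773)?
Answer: 167935747627519762063/11227358835506898315 ≈ 14.958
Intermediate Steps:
1/((-445349 + 315164)*(-65864 - 144121/(-55081))) - 355590/(-23773) = 1/((-130185)*(-65864 - 144121*(-1/55081))) - 355590*(-1/23773) = -1/(130185*(-65864 + 144121/55081)) + 355590/23773 = -1/(130185*(-3627710863/55081)) + 355590/23773 = -1/130185*(-55081/3627710863) + 355590/23773 = 55081/472273538699655 + 355590/23773 = 167935747627519762063/11227358835506898315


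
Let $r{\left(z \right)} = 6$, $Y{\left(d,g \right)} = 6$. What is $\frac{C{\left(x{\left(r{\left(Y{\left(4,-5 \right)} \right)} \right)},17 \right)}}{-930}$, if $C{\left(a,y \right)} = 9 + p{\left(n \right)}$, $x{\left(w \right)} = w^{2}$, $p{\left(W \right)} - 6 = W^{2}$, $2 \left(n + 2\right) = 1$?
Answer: $- \frac{23}{1240} \approx -0.018548$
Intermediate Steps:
$n = - \frac{3}{2}$ ($n = -2 + \frac{1}{2} \cdot 1 = -2 + \frac{1}{2} = - \frac{3}{2} \approx -1.5$)
$p{\left(W \right)} = 6 + W^{2}$
$C{\left(a,y \right)} = \frac{69}{4}$ ($C{\left(a,y \right)} = 9 + \left(6 + \left(- \frac{3}{2}\right)^{2}\right) = 9 + \left(6 + \frac{9}{4}\right) = 9 + \frac{33}{4} = \frac{69}{4}$)
$\frac{C{\left(x{\left(r{\left(Y{\left(4,-5 \right)} \right)} \right)},17 \right)}}{-930} = \frac{69}{4 \left(-930\right)} = \frac{69}{4} \left(- \frac{1}{930}\right) = - \frac{23}{1240}$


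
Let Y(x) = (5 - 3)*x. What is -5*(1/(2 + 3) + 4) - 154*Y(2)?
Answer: -637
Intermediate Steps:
Y(x) = 2*x
-5*(1/(2 + 3) + 4) - 154*Y(2) = -5*(1/(2 + 3) + 4) - 308*2 = -5*(1/5 + 4) - 154*4 = -5*(⅕ + 4) - 616 = -5*21/5 - 616 = -21 - 616 = -637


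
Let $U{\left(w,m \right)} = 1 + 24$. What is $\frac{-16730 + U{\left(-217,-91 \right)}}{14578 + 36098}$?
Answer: $- \frac{16705}{50676} \approx -0.32964$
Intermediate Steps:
$U{\left(w,m \right)} = 25$
$\frac{-16730 + U{\left(-217,-91 \right)}}{14578 + 36098} = \frac{-16730 + 25}{14578 + 36098} = - \frac{16705}{50676}$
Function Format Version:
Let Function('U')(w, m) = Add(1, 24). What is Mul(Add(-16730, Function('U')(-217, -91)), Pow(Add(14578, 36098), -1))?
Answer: Rational(-16705, 50676) ≈ -0.32964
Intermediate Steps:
Function('U')(w, m) = 25
Mul(Add(-16730, Function('U')(-217, -91)), Pow(Add(14578, 36098), -1)) = Mul(Add(-16730, 25), Pow(Add(14578, 36098), -1)) = Mul(-16705, Pow(50676, -1)) = Mul(-16705, Rational(1, 50676)) = Rational(-16705, 50676)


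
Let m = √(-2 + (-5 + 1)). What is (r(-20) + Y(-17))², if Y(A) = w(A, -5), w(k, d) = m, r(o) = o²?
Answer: (400 + I*√6)² ≈ 1.5999e+5 + 1960.0*I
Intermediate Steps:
m = I*√6 (m = √(-2 - 4) = √(-6) = I*√6 ≈ 2.4495*I)
w(k, d) = I*√6
Y(A) = I*√6
(r(-20) + Y(-17))² = ((-20)² + I*√6)² = (400 + I*√6)²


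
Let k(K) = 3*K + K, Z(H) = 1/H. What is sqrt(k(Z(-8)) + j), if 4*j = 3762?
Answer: 2*sqrt(235) ≈ 30.659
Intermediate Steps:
j = 1881/2 (j = (1/4)*3762 = 1881/2 ≈ 940.50)
k(K) = 4*K
sqrt(k(Z(-8)) + j) = sqrt(4/(-8) + 1881/2) = sqrt(4*(-1/8) + 1881/2) = sqrt(-1/2 + 1881/2) = sqrt(940) = 2*sqrt(235)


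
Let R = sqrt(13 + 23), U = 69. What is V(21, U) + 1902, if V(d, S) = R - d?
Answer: 1887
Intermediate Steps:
R = 6 (R = sqrt(36) = 6)
V(d, S) = 6 - d
V(21, U) + 1902 = (6 - 1*21) + 1902 = (6 - 21) + 1902 = -15 + 1902 = 1887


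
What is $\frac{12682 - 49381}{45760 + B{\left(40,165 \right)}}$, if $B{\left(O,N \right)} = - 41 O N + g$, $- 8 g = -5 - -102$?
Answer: $\frac{293592}{1798817} \approx 0.16321$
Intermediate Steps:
$g = - \frac{97}{8}$ ($g = - \frac{-5 - -102}{8} = - \frac{-5 + 102}{8} = \left(- \frac{1}{8}\right) 97 = - \frac{97}{8} \approx -12.125$)
$B{\left(O,N \right)} = - \frac{97}{8} - 41 N O$ ($B{\left(O,N \right)} = - 41 O N - \frac{97}{8} = - 41 N O - \frac{97}{8} = - \frac{97}{8} - 41 N O$)
$\frac{12682 - 49381}{45760 + B{\left(40,165 \right)}} = \frac{12682 - 49381}{45760 - \left(\frac{97}{8} + 6765 \cdot 40\right)} = - \frac{36699}{45760 - \frac{2164897}{8}} = - \frac{36699}{- \frac{1798817}{8}} = \left(-36699\right) \left(- \frac{8}{1798817}\right) = \frac{293592}{1798817}$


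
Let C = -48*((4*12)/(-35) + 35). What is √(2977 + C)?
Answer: √1669465/35 ≈ 36.917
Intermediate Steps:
C = -56496/35 (C = -48*(48*(-1/35) + 35) = -48*(-48/35 + 35) = -48*1177/35 = -56496/35 ≈ -1614.2)
√(2977 + C) = √(2977 - 56496/35) = √(47699/35) = √1669465/35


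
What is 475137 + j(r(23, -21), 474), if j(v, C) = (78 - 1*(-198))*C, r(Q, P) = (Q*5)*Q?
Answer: 605961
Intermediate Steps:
r(Q, P) = 5*Q**2 (r(Q, P) = (5*Q)*Q = 5*Q**2)
j(v, C) = 276*C (j(v, C) = (78 + 198)*C = 276*C)
475137 + j(r(23, -21), 474) = 475137 + 276*474 = 475137 + 130824 = 605961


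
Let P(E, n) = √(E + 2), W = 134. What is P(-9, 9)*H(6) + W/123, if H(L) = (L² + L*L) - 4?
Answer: 134/123 + 68*I*√7 ≈ 1.0894 + 179.91*I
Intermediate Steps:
H(L) = -4 + 2*L² (H(L) = (L² + L²) - 4 = 2*L² - 4 = -4 + 2*L²)
P(E, n) = √(2 + E)
P(-9, 9)*H(6) + W/123 = √(2 - 9)*(-4 + 2*6²) + 134/123 = √(-7)*(-4 + 2*36) + 134*(1/123) = (I*√7)*(-4 + 72) + 134/123 = (I*√7)*68 + 134/123 = 68*I*√7 + 134/123 = 134/123 + 68*I*√7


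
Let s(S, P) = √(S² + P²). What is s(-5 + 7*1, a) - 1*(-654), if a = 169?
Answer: 654 + √28565 ≈ 823.01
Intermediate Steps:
s(S, P) = √(P² + S²)
s(-5 + 7*1, a) - 1*(-654) = √(169² + (-5 + 7*1)²) - 1*(-654) = √(28561 + (-5 + 7)²) + 654 = √(28561 + 2²) + 654 = √(28561 + 4) + 654 = √28565 + 654 = 654 + √28565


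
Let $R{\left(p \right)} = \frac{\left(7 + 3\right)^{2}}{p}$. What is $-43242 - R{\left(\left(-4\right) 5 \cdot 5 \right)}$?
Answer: $-43241$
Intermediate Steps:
$R{\left(p \right)} = \frac{100}{p}$ ($R{\left(p \right)} = \frac{10^{2}}{p} = \frac{100}{p}$)
$-43242 - R{\left(\left(-4\right) 5 \cdot 5 \right)} = -43242 - \frac{100}{\left(-4\right) 5 \cdot 5} = -43242 - \frac{100}{\left(-20\right) 5} = -43242 - \frac{100}{-100} = -43242 - 100 \left(- \frac{1}{100}\right) = -43242 - -1 = -43242 + 1 = -43241$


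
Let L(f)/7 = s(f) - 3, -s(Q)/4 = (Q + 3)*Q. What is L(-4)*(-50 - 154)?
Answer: 27132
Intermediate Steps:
s(Q) = -4*Q*(3 + Q) (s(Q) = -4*(Q + 3)*Q = -4*(3 + Q)*Q = -4*Q*(3 + Q))
L(f) = -21 - 28*f*(3 + f) (L(f) = 7*(-4*f*(3 + f) - 3) = 7*(-3 - 4*f*(3 + f)) = -21 - 28*f*(3 + f))
L(-4)*(-50 - 154) = (-21 - 28*(-4)*(3 - 4))*(-50 - 154) = (-21 - 28*(-4)*(-1))*(-204) = (-21 - 112)*(-204) = -133*(-204) = 27132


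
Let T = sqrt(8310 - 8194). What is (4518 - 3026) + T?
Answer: 1492 + 2*sqrt(29) ≈ 1502.8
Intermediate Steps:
T = 2*sqrt(29) (T = sqrt(116) = 2*sqrt(29) ≈ 10.770)
(4518 - 3026) + T = (4518 - 3026) + 2*sqrt(29) = 1492 + 2*sqrt(29)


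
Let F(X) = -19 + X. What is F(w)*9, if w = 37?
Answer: 162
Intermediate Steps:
F(w)*9 = (-19 + 37)*9 = 18*9 = 162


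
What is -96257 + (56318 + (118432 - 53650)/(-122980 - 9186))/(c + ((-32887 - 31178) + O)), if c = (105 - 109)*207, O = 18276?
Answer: -296532189827230/3080591211 ≈ -96258.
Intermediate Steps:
c = -828 (c = -4*207 = -828)
-96257 + (56318 + (118432 - 53650)/(-122980 - 9186))/(c + ((-32887 - 31178) + O)) = -96257 + (56318 + (118432 - 53650)/(-122980 - 9186))/(-828 + ((-32887 - 31178) + 18276)) = -96257 + (56318 + 64782/(-132166))/(-828 + (-64065 + 18276)) = -96257 + (56318 + 64782*(-1/132166))/(-828 - 45789) = -96257 + (56318 - 32391/66083)/(-46617) = -96257 + (3721630003/66083)*(-1/46617) = -96257 - 3721630003/3080591211 = -296532189827230/3080591211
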